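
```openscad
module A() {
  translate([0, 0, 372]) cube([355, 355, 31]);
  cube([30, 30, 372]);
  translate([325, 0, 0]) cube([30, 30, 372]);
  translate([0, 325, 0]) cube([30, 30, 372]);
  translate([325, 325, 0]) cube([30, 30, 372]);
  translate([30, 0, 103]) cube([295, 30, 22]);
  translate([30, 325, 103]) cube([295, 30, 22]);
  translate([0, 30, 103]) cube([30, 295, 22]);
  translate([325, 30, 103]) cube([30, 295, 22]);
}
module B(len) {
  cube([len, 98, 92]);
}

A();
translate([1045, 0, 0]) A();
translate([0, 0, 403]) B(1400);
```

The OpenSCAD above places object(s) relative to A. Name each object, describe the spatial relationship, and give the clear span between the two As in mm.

Second stool starts at x = 1045; first ends at x = 355; clear span = 1045 − 355 = 690 mm.

A is a stool. B is a beam. A beam spans the tops of two stools. The clear span between the two stools is 690 mm.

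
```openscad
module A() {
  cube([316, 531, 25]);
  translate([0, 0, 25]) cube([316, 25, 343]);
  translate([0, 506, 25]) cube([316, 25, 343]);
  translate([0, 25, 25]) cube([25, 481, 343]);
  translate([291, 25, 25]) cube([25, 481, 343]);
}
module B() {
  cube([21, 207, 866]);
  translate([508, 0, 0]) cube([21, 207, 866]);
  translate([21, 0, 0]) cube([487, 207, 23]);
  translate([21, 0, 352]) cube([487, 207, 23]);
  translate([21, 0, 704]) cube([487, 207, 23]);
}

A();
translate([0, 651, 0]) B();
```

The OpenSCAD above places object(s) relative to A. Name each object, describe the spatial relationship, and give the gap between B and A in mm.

The bookshelf's nearest face is 120 mm from the open box's +y face.

A is an open box. B is a bookshelf. The bookshelf is on the floor beside the open box on its +y side. The gap between the bookshelf and the open box is 120 mm.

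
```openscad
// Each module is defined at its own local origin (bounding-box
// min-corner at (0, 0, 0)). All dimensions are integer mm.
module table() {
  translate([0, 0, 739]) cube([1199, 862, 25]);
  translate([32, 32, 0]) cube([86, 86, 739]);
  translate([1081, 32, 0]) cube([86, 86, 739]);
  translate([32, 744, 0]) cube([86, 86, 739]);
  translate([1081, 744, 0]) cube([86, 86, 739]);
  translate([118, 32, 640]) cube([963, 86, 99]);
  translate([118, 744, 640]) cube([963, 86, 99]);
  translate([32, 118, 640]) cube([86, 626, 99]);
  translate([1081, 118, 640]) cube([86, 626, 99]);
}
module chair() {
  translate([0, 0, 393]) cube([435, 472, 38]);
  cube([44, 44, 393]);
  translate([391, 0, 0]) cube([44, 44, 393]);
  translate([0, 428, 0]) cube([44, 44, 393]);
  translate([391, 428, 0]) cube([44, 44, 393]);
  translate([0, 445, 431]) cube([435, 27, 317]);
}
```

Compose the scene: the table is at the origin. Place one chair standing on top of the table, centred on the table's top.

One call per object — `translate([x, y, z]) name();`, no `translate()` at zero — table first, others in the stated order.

table();
translate([382, 195, 764]) chair();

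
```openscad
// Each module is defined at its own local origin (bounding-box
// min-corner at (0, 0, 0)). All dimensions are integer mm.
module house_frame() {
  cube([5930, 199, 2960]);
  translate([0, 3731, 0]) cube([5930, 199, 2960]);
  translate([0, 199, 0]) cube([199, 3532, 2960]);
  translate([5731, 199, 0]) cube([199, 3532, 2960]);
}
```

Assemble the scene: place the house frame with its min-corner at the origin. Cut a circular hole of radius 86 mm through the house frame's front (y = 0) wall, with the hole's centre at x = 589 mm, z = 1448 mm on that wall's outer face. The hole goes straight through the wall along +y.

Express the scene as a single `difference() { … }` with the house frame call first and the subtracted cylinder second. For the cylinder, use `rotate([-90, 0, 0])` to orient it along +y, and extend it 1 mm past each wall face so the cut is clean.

difference() {
  house_frame();
  translate([589, -1, 1448]) rotate([-90, 0, 0]) cylinder(h = 201, r = 86);
}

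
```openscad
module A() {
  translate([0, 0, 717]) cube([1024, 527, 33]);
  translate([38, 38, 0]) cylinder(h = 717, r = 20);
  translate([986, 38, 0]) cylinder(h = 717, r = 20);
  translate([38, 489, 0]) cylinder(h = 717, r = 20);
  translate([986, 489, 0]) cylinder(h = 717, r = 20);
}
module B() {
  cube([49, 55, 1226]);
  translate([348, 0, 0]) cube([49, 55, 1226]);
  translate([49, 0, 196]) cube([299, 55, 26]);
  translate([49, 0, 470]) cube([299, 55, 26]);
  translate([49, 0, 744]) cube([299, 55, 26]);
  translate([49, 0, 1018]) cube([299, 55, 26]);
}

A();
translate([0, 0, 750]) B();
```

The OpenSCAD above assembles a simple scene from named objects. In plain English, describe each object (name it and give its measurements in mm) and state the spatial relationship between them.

A is a rectangular dining table. The top is 1024×527×33 mm with its upper surface at z = 750 mm. It stands on four round legs of 40 mm diameter, each leg's bounding box inset 18 mm from the nearest pair of top edges, running from the floor to the underside of the top.

B is a wooden ladder with two side rails of 49×55 mm section and 1226 mm height, set 397 mm apart overall. Between them run 4 rectangular rungs (55 mm deep, 26 mm thick), front faces flush with the rails' −y face. The bottom of the first rung is 196 mm above the floor and each subsequent rung is 274 mm higher than the one below.

The ladder is on top of the table.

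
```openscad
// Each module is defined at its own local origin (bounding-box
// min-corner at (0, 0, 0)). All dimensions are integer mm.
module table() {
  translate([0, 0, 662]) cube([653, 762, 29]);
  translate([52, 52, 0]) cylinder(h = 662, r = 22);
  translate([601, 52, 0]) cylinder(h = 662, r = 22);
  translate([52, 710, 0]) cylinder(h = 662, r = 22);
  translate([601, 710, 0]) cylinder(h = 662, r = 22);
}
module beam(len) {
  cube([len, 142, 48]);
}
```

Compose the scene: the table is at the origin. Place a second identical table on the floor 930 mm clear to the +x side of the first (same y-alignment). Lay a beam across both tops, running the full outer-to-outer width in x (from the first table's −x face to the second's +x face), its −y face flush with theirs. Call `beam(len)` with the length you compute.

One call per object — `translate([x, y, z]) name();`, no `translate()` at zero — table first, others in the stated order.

table();
translate([1583, 0, 0]) table();
translate([0, 0, 691]) beam(2236);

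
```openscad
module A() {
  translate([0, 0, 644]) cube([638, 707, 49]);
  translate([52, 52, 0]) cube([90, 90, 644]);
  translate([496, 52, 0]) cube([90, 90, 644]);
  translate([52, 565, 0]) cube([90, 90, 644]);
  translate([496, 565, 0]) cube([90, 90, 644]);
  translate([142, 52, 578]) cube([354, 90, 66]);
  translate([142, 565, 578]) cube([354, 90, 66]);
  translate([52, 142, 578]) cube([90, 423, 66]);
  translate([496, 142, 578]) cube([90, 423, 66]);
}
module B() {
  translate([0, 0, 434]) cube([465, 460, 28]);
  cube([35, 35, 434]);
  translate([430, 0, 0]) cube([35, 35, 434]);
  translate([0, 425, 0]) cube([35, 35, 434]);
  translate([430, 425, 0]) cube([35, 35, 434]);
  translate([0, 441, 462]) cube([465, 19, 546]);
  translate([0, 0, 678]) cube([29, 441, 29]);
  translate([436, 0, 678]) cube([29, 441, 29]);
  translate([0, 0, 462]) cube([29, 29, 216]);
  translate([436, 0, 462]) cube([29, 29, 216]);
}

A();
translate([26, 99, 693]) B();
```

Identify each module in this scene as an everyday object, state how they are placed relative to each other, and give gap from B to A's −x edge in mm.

The chair's min-x is at 26; the table's min-x is 0; gap = 26 mm.

A is a table. B is a chair. The chair is on top of the table. The gap from the chair to the table's −x edge is 26 mm.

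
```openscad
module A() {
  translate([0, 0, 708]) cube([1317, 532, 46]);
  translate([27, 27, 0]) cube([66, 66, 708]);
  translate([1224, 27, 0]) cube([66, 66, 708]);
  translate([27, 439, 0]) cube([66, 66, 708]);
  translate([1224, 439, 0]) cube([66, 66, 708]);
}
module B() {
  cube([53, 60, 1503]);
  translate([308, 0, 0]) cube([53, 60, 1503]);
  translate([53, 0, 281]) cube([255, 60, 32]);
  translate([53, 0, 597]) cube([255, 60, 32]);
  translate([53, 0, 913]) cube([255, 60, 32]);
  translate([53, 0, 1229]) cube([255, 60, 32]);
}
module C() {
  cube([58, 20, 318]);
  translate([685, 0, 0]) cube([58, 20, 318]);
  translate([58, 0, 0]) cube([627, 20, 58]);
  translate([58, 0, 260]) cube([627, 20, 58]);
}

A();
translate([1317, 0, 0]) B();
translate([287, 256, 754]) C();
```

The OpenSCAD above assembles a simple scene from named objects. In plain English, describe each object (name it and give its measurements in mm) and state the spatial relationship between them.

A is a rectangular dining table. The top is 1317×532×46 mm with its upper surface at z = 754 mm. It stands on four 66×66 mm square legs, each inset 27 mm from the nearest pair of top edges, running from the floor to the underside of the top.

B is a straight ladder. Two 53×60 mm vertical rails, 1503 mm tall, stand 361 mm apart (outside-to-outside) with their front faces coplanar on the −y side. 4 rungs, each 60 mm deep and 32 mm tall, span between the inner faces of the rails, front faces flush with the rails. The lowest rung's underside is at z = 281 mm and rungs are spaced 316 mm apart (underside to underside).

C is a rectangular picture frame lying in the x–z plane (depth along y). The opening is 627 mm wide (x) by 202 mm tall (z), surrounded by a border 58 mm wide on all four sides. The frame is 20 mm deep and is made of two full-height vertical stiles with two horizontal rails fitted between them.

The ladder is against the table's +x side, with their −y faces flush. The picture frame is on top of the table, centred.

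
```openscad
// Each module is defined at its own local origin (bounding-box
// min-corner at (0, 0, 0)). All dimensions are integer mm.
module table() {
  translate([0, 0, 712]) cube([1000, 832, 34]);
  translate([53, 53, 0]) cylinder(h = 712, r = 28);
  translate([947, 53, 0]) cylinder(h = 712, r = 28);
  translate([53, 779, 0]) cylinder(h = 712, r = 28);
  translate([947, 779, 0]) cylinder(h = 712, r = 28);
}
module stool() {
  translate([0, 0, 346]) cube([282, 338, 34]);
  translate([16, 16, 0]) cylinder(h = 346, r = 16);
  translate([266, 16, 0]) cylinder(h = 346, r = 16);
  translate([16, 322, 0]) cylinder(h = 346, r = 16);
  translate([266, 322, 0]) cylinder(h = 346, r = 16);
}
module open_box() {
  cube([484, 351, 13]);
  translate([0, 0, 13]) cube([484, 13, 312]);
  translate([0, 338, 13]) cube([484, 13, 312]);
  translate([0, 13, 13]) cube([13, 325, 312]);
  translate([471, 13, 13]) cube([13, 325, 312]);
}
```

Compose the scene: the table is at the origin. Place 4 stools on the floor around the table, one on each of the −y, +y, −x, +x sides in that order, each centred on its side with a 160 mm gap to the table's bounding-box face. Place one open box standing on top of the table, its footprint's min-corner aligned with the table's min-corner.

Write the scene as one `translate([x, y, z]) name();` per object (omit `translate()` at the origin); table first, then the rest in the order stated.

table();
translate([359, -498, 0]) stool();
translate([359, 992, 0]) stool();
translate([-442, 247, 0]) stool();
translate([1160, 247, 0]) stool();
translate([0, 0, 746]) open_box();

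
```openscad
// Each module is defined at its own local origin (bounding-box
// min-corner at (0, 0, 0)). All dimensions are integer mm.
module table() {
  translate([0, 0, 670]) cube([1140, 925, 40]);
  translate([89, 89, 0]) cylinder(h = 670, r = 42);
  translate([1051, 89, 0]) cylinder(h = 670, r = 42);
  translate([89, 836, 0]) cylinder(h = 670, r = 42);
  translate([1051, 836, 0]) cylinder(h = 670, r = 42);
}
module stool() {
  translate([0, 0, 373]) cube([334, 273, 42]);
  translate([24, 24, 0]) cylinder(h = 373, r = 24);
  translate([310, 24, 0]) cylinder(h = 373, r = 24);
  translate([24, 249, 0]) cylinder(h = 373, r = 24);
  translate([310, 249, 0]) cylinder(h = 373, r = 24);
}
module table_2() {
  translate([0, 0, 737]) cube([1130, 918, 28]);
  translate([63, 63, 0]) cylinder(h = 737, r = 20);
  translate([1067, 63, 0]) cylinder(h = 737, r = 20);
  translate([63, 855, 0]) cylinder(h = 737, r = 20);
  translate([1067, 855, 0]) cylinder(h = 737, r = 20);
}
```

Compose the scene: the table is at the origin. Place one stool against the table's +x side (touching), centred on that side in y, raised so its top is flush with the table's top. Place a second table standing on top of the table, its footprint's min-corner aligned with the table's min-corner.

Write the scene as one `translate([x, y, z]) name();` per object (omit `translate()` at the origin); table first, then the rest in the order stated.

table();
translate([1140, 326, 295]) stool();
translate([0, 0, 710]) table_2();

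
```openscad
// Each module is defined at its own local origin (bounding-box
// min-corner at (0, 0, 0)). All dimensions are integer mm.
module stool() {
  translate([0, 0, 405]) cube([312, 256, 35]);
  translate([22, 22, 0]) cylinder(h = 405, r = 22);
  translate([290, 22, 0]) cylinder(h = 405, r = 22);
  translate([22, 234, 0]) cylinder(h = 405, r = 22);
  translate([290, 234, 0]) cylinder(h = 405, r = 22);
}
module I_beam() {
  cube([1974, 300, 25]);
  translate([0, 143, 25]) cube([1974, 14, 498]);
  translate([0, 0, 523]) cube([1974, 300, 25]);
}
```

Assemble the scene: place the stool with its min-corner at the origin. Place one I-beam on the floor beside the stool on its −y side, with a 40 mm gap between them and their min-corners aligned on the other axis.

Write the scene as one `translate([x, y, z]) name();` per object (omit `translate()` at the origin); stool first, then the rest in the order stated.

stool();
translate([0, -340, 0]) I_beam();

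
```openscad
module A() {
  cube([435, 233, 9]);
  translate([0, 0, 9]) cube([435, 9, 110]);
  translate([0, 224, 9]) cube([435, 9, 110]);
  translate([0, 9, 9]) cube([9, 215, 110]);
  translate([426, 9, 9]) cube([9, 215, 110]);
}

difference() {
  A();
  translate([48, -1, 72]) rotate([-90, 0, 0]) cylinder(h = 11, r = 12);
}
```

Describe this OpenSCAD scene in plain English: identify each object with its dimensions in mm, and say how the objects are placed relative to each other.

A is an open storage box with external size 435×233×119 mm and wall thickness 9 mm (the base is also 9 mm thick). The base covers the whole footprint; the four walls stand on the base, with the y-facing walls full-width and the x-facing walls fitting between their inner faces.

The open box has a circular hole of radius 12 mm through its front wall, centred at (x = 48, z = 72).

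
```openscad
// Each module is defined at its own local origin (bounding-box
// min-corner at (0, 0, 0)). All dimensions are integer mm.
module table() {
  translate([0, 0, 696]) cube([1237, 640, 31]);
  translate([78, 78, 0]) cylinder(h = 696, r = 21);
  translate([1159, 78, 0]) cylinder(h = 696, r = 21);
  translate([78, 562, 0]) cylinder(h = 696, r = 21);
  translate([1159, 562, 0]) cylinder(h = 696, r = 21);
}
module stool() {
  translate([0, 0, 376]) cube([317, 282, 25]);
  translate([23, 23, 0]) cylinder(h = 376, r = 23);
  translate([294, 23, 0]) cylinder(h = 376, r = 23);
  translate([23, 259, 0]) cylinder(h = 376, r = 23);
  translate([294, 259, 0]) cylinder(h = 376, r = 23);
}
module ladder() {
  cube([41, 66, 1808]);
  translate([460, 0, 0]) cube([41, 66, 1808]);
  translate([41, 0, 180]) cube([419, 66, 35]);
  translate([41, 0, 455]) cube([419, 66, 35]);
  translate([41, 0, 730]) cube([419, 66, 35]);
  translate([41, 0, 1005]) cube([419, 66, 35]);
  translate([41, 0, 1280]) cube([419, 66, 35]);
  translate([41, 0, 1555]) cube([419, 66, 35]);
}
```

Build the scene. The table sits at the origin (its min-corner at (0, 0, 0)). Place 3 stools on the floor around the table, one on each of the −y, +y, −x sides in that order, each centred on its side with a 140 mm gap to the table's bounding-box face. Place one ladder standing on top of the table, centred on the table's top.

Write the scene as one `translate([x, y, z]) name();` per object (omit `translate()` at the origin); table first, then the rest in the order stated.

table();
translate([460, -422, 0]) stool();
translate([460, 780, 0]) stool();
translate([-457, 179, 0]) stool();
translate([368, 287, 727]) ladder();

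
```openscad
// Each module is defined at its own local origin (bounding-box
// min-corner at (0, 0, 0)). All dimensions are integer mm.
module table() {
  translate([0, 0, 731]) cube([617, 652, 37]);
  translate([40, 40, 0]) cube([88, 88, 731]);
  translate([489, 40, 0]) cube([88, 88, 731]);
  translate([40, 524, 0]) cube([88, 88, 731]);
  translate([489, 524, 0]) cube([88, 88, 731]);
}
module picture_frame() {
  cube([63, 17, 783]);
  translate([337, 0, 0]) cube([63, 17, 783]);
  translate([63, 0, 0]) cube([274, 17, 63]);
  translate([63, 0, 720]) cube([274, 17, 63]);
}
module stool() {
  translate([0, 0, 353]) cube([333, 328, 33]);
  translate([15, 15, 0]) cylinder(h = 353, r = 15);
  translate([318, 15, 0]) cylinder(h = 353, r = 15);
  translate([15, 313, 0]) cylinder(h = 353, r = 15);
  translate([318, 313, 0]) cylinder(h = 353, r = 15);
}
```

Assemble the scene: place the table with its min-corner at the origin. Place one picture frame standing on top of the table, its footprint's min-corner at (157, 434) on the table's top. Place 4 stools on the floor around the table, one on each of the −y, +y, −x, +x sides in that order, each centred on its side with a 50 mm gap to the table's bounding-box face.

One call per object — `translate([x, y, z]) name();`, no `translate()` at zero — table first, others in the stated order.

table();
translate([157, 434, 768]) picture_frame();
translate([142, -378, 0]) stool();
translate([142, 702, 0]) stool();
translate([-383, 162, 0]) stool();
translate([667, 162, 0]) stool();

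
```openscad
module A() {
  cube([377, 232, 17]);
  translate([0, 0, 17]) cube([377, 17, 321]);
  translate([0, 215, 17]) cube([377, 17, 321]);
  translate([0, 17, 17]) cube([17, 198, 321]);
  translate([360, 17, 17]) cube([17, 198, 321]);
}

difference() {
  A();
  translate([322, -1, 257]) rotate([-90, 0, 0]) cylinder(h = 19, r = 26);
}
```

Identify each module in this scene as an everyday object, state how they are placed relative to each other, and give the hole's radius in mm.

A is an open box. The open box has a circular hole through its front wall. The hole's radius is 26 mm.

The subtracted cylinder has r = 26 mm.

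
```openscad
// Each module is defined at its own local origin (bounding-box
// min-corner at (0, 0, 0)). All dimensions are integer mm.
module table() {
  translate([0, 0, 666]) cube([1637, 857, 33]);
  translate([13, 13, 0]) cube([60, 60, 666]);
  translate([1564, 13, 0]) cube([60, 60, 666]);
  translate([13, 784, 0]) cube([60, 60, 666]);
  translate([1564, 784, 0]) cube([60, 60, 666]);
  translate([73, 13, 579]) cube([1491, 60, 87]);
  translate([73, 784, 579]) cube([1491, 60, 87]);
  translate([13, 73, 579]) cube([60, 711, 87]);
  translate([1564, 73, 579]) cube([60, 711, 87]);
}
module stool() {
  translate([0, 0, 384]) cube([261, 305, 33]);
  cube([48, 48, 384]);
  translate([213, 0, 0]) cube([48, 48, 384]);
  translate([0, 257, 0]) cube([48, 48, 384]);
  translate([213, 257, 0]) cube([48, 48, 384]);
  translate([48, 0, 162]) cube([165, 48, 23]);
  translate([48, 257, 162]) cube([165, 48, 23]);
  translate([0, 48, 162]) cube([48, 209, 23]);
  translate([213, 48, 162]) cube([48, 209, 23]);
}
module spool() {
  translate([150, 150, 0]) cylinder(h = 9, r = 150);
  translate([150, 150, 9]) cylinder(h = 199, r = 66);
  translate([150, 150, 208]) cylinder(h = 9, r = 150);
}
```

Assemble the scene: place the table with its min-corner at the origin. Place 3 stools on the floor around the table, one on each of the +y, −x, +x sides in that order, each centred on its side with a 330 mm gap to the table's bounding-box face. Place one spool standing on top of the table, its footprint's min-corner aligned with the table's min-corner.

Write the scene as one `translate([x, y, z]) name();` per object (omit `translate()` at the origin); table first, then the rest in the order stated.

table();
translate([688, 1187, 0]) stool();
translate([-591, 276, 0]) stool();
translate([1967, 276, 0]) stool();
translate([0, 0, 699]) spool();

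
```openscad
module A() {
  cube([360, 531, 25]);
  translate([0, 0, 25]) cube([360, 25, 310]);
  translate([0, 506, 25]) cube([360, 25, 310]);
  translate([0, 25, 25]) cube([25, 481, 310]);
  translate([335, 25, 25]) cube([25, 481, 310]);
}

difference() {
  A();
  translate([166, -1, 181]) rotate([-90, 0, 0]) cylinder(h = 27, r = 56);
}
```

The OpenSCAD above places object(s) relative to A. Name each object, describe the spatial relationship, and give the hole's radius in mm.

The subtracted cylinder has r = 56 mm.

A is an open box. The open box has a circular hole through its front wall. The hole's radius is 56 mm.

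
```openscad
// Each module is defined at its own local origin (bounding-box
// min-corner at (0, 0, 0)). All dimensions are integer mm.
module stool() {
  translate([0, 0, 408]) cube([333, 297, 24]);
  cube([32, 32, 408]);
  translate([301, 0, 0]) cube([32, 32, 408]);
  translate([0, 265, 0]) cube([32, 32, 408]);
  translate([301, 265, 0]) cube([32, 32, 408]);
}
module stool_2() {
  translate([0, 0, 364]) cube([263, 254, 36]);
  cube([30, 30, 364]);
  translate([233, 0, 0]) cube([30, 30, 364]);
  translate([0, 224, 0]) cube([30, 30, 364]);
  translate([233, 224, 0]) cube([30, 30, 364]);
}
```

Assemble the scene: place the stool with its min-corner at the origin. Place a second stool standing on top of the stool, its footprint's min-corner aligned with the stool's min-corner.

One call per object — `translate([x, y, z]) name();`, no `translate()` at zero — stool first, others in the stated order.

stool();
translate([0, 0, 432]) stool_2();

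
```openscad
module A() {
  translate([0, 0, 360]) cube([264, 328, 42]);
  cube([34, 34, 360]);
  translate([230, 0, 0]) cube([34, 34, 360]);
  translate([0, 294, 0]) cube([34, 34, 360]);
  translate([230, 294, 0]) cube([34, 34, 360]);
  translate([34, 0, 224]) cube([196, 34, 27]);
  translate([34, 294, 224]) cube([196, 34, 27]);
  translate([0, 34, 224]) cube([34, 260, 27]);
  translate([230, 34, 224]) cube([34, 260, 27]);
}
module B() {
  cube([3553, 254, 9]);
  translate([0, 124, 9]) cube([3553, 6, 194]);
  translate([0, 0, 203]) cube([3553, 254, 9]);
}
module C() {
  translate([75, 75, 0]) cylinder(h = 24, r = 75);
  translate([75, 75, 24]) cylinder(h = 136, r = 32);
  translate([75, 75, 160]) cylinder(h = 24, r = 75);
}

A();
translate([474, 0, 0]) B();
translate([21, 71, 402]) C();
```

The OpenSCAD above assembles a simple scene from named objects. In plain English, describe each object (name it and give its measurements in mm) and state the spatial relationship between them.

A is a simple wooden stool: a rectangular seat 264 mm (x) by 328 mm (y), 42 mm thick, top face at z = 402 mm, on four square legs, each 34×34 mm in cross-section. The legs rest on z = 0, each flush with a corner of the seat. Four stretchers, 34 mm wide and 27 mm tall, connect adjacent legs with their undersides at z = 224 mm, each running between the inner faces of the legs it joins and aligned with the legs' outer faces on the other axis.

B is an I-beam lying along x, 3553 mm long. Overall section height 212 mm. Two flanges 254 mm wide (y) and 9 mm thick, one on the floor and one at the top; a web 6 mm thick runs between them, centred on the flange width.

C is a spool: two coaxial disc flanges of radius 75 mm and thickness 24 mm, joined by a core cylinder of radius 32 mm and height 136 mm. The lower flange rests on z = 0 and the three cylinders share a vertical axis.

The I-beam is on the floor beside the stool on its +x side. The spool is on top of the stool.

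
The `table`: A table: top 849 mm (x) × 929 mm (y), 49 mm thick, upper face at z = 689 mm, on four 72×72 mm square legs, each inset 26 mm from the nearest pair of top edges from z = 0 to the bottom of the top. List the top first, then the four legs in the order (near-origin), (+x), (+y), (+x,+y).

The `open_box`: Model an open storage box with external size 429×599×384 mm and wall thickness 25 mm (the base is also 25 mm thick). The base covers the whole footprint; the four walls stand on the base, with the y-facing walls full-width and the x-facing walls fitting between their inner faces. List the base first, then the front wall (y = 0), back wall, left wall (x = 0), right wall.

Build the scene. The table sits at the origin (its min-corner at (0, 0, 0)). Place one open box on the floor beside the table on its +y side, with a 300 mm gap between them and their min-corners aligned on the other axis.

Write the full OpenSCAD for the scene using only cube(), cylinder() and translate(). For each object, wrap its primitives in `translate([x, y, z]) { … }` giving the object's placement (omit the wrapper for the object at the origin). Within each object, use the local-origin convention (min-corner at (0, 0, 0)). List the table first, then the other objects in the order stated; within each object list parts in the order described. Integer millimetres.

translate([0, 0, 640]) cube([849, 929, 49]);
translate([26, 26, 0]) cube([72, 72, 640]);
translate([751, 26, 0]) cube([72, 72, 640]);
translate([26, 831, 0]) cube([72, 72, 640]);
translate([751, 831, 0]) cube([72, 72, 640]);
translate([0, 1229, 0]) {
  cube([429, 599, 25]);
  translate([0, 0, 25]) cube([429, 25, 359]);
  translate([0, 574, 25]) cube([429, 25, 359]);
  translate([0, 25, 25]) cube([25, 549, 359]);
  translate([404, 25, 25]) cube([25, 549, 359]);
}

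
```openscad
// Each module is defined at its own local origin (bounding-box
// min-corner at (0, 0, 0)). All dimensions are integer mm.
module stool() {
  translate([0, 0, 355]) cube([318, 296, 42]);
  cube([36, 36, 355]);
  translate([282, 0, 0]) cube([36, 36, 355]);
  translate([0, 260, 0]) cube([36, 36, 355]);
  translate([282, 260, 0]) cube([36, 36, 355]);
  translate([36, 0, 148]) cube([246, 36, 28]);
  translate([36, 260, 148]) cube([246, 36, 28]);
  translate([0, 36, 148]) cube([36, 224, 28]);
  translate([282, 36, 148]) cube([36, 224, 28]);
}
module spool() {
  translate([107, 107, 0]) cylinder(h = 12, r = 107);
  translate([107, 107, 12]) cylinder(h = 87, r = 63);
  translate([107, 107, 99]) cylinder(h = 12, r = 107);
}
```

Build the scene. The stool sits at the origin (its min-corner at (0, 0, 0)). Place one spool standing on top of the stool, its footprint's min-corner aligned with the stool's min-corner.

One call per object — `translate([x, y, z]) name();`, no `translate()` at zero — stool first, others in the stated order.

stool();
translate([0, 0, 397]) spool();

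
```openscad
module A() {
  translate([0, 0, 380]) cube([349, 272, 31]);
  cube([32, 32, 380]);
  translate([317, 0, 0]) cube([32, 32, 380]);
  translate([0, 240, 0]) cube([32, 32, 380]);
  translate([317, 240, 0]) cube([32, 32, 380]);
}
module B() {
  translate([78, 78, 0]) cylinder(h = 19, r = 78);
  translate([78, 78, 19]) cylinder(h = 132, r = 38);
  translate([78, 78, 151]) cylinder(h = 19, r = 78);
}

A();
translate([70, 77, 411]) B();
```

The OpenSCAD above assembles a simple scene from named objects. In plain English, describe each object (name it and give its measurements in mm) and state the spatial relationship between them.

A is a four-legged stool. The seat is 349×272 mm, 31 mm thick, top at z = 411 mm. It stands on four square legs, each 32×32 mm in cross-section, from z = 0 to the seat underside, each flush with a corner of the seat.

B is a spool: two coaxial disc flanges of radius 78 mm and thickness 19 mm, joined by a core cylinder of radius 38 mm and height 132 mm. The lower flange rests on z = 0 and the three cylinders share a vertical axis.

The spool is on top of the stool.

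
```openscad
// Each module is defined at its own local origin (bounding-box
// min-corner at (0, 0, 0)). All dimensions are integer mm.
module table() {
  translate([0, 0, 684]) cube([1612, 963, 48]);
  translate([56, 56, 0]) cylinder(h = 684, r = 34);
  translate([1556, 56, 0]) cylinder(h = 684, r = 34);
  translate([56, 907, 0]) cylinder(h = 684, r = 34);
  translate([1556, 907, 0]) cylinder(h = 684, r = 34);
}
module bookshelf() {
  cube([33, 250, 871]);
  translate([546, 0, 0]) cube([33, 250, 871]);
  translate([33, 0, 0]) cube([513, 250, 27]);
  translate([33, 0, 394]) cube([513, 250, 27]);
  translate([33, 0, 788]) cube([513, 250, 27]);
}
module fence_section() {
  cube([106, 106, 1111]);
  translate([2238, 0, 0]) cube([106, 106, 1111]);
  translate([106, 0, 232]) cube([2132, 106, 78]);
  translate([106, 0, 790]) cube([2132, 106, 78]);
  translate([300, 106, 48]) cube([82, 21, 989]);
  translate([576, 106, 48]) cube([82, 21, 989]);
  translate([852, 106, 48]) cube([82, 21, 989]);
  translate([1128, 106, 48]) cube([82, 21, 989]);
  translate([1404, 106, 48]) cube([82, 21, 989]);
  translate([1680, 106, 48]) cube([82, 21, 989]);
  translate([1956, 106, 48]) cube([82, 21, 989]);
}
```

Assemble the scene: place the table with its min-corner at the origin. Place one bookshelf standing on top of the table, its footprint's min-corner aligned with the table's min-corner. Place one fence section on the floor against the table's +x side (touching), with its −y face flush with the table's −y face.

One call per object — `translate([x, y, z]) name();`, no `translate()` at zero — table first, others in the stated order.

table();
translate([0, 0, 732]) bookshelf();
translate([1612, 0, 0]) fence_section();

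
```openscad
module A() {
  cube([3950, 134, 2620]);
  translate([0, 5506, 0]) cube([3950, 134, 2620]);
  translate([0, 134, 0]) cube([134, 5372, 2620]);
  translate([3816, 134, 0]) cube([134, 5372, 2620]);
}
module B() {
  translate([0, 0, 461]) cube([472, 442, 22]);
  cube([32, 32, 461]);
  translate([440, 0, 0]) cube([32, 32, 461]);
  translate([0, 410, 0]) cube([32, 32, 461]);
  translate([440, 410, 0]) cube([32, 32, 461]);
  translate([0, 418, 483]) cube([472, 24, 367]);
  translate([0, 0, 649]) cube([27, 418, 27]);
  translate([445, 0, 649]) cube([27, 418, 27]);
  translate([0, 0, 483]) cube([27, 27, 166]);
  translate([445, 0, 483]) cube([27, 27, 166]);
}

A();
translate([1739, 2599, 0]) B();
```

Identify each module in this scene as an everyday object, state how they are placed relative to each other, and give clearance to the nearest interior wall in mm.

Clearances: x = 1605, y = 2465; minimum 1605 mm.

A is a house frame. B is a chair. The chair sits inside the house frame, centred. The clearance to the nearest interior wall is 1605 mm.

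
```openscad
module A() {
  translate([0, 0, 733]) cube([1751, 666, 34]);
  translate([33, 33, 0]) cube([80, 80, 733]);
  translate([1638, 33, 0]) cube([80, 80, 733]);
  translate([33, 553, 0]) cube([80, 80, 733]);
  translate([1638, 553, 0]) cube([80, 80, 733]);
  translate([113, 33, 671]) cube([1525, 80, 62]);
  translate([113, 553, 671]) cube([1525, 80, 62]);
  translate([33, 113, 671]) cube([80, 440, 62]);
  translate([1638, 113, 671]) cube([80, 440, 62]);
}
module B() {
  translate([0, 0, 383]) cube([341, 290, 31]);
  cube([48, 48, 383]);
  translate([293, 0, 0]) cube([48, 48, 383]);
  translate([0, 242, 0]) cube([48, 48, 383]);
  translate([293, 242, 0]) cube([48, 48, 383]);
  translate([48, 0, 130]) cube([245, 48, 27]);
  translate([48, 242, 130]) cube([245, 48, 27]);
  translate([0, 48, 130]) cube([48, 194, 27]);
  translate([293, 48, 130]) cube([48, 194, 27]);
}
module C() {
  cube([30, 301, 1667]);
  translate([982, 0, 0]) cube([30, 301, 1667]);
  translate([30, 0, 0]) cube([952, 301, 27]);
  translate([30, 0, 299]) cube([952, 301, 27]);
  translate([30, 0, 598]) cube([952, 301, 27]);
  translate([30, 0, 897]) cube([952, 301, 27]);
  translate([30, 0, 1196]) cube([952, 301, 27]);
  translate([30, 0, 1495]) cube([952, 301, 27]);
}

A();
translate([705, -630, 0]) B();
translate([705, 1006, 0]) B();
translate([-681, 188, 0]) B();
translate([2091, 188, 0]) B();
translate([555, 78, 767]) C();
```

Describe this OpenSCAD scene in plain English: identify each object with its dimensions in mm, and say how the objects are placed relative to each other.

A is a rectangular dining table. The top is 1751×666×34 mm with its upper surface at z = 767 mm. It stands on four 80×80 mm square legs, each inset 33 mm from the nearest pair of top edges, running from the floor to the underside of the top. Four apron rails, 80 mm thick and 62 mm tall, run between adjacent legs with their top edges flush with the underside of the top and their outer faces flush with the legs' outer faces.

B is a four-legged stool. The seat is 341×290 mm, 31 mm thick, top at z = 414 mm. It stands on four square legs, each 48×48 mm in cross-section, from z = 0 to the seat underside, each flush with a corner of the seat. Four stretchers, 48 mm wide and 27 mm tall, connect adjacent legs with their undersides at z = 130 mm, each running between the inner faces of the legs it joins and aligned with the legs' outer faces on the other axis.

C is an open bookshelf. Two side panels, each 30 mm thick, 301 mm deep and 1667 mm tall, stand 1012 mm apart (outside-to-outside). Between them sit 6 shelves, each 27 mm thick and 301 mm deep, spanning the full gap between the sides. The bottom shelf rests on the floor (its underside at z = 0) and the clear gap between one shelf's top and the next shelf's underside is 272 mm.

Four stools sit around the table at the −y, +y, −x, +x sides. The bookshelf is on top of the table.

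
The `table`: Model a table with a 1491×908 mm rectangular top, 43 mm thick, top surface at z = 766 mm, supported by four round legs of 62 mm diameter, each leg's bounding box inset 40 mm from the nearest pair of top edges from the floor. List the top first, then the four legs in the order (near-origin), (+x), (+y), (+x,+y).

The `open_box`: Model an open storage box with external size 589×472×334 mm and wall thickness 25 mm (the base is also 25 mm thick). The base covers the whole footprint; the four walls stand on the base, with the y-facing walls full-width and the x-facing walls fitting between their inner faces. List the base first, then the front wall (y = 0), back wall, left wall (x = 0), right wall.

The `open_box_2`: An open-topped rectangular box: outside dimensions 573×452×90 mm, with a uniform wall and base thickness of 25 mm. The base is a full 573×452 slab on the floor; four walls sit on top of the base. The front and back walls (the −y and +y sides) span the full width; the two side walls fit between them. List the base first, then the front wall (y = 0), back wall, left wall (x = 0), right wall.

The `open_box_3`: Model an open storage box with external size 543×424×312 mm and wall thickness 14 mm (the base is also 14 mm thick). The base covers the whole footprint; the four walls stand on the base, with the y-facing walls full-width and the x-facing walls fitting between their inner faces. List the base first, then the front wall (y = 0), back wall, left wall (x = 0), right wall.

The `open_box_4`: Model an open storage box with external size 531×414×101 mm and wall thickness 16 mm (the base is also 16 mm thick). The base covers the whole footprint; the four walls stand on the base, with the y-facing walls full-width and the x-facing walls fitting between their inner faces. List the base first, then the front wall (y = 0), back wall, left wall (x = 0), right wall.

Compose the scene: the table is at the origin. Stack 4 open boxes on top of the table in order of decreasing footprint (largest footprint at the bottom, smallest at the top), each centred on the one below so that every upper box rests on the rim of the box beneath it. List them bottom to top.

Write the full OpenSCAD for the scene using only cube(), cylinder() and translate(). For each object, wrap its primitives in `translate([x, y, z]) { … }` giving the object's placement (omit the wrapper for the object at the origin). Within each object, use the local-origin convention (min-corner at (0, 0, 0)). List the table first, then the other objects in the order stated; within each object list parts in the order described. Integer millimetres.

translate([0, 0, 723]) cube([1491, 908, 43]);
translate([71, 71, 0]) cylinder(h = 723, r = 31);
translate([1420, 71, 0]) cylinder(h = 723, r = 31);
translate([71, 837, 0]) cylinder(h = 723, r = 31);
translate([1420, 837, 0]) cylinder(h = 723, r = 31);
translate([451, 218, 766]) {
  cube([589, 472, 25]);
  translate([0, 0, 25]) cube([589, 25, 309]);
  translate([0, 447, 25]) cube([589, 25, 309]);
  translate([0, 25, 25]) cube([25, 422, 309]);
  translate([564, 25, 25]) cube([25, 422, 309]);
}
translate([459, 228, 1100]) {
  cube([573, 452, 25]);
  translate([0, 0, 25]) cube([573, 25, 65]);
  translate([0, 427, 25]) cube([573, 25, 65]);
  translate([0, 25, 25]) cube([25, 402, 65]);
  translate([548, 25, 25]) cube([25, 402, 65]);
}
translate([474, 242, 1190]) {
  cube([543, 424, 14]);
  translate([0, 0, 14]) cube([543, 14, 298]);
  translate([0, 410, 14]) cube([543, 14, 298]);
  translate([0, 14, 14]) cube([14, 396, 298]);
  translate([529, 14, 14]) cube([14, 396, 298]);
}
translate([480, 247, 1502]) {
  cube([531, 414, 16]);
  translate([0, 0, 16]) cube([531, 16, 85]);
  translate([0, 398, 16]) cube([531, 16, 85]);
  translate([0, 16, 16]) cube([16, 382, 85]);
  translate([515, 16, 16]) cube([16, 382, 85]);
}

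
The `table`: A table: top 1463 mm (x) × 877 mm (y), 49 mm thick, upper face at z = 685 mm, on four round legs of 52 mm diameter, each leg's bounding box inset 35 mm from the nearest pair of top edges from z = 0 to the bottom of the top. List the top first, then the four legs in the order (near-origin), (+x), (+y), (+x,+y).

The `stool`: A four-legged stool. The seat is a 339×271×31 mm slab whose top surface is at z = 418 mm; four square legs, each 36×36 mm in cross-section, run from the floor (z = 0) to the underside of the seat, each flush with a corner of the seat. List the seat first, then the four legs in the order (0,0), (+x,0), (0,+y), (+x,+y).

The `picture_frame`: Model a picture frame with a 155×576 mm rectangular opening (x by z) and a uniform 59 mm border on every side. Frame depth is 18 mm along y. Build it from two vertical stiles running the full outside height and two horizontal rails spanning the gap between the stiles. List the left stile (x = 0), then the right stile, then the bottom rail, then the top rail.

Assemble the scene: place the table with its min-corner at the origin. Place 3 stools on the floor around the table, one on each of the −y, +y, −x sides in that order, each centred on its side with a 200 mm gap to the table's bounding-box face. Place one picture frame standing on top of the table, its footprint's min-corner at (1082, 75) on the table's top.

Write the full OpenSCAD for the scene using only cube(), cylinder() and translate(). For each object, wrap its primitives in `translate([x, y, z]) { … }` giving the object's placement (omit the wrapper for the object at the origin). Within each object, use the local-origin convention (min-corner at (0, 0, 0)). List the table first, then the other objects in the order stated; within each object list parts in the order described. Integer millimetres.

translate([0, 0, 636]) cube([1463, 877, 49]);
translate([61, 61, 0]) cylinder(h = 636, r = 26);
translate([1402, 61, 0]) cylinder(h = 636, r = 26);
translate([61, 816, 0]) cylinder(h = 636, r = 26);
translate([1402, 816, 0]) cylinder(h = 636, r = 26);
translate([562, -471, 0]) {
  translate([0, 0, 387]) cube([339, 271, 31]);
  cube([36, 36, 387]);
  translate([303, 0, 0]) cube([36, 36, 387]);
  translate([0, 235, 0]) cube([36, 36, 387]);
  translate([303, 235, 0]) cube([36, 36, 387]);
}
translate([562, 1077, 0]) {
  translate([0, 0, 387]) cube([339, 271, 31]);
  cube([36, 36, 387]);
  translate([303, 0, 0]) cube([36, 36, 387]);
  translate([0, 235, 0]) cube([36, 36, 387]);
  translate([303, 235, 0]) cube([36, 36, 387]);
}
translate([-539, 303, 0]) {
  translate([0, 0, 387]) cube([339, 271, 31]);
  cube([36, 36, 387]);
  translate([303, 0, 0]) cube([36, 36, 387]);
  translate([0, 235, 0]) cube([36, 36, 387]);
  translate([303, 235, 0]) cube([36, 36, 387]);
}
translate([1082, 75, 685]) {
  cube([59, 18, 694]);
  translate([214, 0, 0]) cube([59, 18, 694]);
  translate([59, 0, 0]) cube([155, 18, 59]);
  translate([59, 0, 635]) cube([155, 18, 59]);
}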